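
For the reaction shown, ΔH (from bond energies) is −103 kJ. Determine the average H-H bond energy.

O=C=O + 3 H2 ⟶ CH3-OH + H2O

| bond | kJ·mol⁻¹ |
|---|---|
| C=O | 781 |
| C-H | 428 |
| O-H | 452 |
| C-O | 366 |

Let D be the H-H bond energy.
Σ(broken) = 2×781 + 3×D = 1562 + 3D
Σ(formed) = 3×428 + 1×366 + 3×452 = 3006
ΔH = Σ(broken) − Σ(formed) = (1562 + 3D) − (3006) = −1444 + 3D
Setting this equal to −103 kJ gives 3D = 1341, so D = 447 kJ/mol.

D(H-H) ≈ 447 kJ/mol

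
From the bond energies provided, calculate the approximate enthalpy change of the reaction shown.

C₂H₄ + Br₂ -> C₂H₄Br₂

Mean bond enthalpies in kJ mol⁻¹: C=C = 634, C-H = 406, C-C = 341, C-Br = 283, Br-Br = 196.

ΔH ≈ −77 kJ

Bonds broken (reactants):
  Br-Br: 1 × 196 = 196
  C-H: 4 × 406 = 1624
  C=C: 1 × 634 = 634
  Σ(broken) = 2454 kJ
Bonds formed (products):
  C-Br: 2 × 283 = 566
  C-C: 1 × 341 = 341
  C-H: 4 × 406 = 1624
  Σ(formed) = 2531 kJ
ΔH = Σ(broken) − Σ(formed) = 2454 − 2531 = −77 kJ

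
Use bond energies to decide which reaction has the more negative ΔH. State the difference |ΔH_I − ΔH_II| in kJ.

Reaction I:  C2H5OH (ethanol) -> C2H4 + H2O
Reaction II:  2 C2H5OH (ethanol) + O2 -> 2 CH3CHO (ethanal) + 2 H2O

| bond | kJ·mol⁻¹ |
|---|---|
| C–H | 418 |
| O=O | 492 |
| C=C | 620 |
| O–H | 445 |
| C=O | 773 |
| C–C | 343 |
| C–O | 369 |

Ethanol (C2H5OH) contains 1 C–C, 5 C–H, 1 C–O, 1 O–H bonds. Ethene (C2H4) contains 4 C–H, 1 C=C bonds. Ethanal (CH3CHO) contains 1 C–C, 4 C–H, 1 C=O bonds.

Reaction I:
  Bonds broken (reactants):
    C–C: 1 × 343 = 343
    C–H: 5 × 418 = 2090
    C–O: 1 × 369 = 369
    O–H: 1 × 445 = 445
    Σ(broken) = 3247 kJ
  Bonds formed (products):
    C–H: 4 × 418 = 1672
    C=C: 1 × 620 = 620
    O–H: 2 × 445 = 890
    Σ(formed) = 3182 kJ
  ΔH_I = 3247 − 3182 = +65 kJ
Reaction II:
  Bonds broken (reactants):
    C–C: 2 × 343 = 686
    C–H: 10 × 418 = 4180
    C–O: 2 × 369 = 738
    O–H: 2 × 445 = 890
    O=O: 1 × 492 = 492
    Σ(broken) = 6986 kJ
  Bonds formed (products):
    C–C: 2 × 343 = 686
    C–H: 8 × 418 = 3344
    C=O: 2 × 773 = 1546
    O–H: 4 × 445 = 1780
    Σ(formed) = 7356 kJ
  ΔH_II = 6986 − 7356 = −370 kJ
ΔH_I − ΔH_II = +435 kJ, so reaction II has the more negative ΔH; |ΔH_I − ΔH_II| = 435 kJ.

Reaction II, by 435 kJ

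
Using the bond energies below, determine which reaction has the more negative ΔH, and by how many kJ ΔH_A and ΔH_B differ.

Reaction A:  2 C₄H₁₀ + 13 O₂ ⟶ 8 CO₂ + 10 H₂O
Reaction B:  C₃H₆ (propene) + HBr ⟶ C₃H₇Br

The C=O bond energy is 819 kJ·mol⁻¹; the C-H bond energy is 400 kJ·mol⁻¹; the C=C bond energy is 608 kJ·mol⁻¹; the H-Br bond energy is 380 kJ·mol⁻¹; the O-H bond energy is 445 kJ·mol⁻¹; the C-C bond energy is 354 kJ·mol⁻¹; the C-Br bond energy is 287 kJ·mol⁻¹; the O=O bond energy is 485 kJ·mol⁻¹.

Reaction A, by 5522 kJ

Reaction A:
  Bonds broken (reactants):
    C-C: 6 × 354 = 2124
    C-H: 20 × 400 = 8000
    O=O: 13 × 485 = 6305
    Σ(broken) = 16429 kJ
  Bonds formed (products):
    C=O: 16 × 819 = 13104
    O-H: 20 × 445 = 8900
    Σ(formed) = 22004 kJ
  ΔH_A = 16429 − 22004 = −5575 kJ
Reaction B:
  Bonds broken (reactants):
    C-C: 1 × 354 = 354
    C-H: 6 × 400 = 2400
    C=C: 1 × 608 = 608
    H-Br: 1 × 380 = 380
    Σ(broken) = 3742 kJ
  Bonds formed (products):
    C-Br: 1 × 287 = 287
    C-C: 2 × 354 = 708
    C-H: 7 × 400 = 2800
    Σ(formed) = 3795 kJ
  ΔH_B = 3742 − 3795 = −53 kJ
ΔH_A − ΔH_B = −5522 kJ, so reaction A has the more negative ΔH; |ΔH_A − ΔH_B| = 5522 kJ.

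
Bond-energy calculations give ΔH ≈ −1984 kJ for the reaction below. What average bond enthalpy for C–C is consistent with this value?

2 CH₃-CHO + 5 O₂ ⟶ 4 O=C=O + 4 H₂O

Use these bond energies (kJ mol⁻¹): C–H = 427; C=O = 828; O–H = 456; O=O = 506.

D(C–C) ≈ 343 kJ/mol

Let D be the C–C bond energy.
Σ(broken) = 2×D + 8×427 + 2×828 + 5×506 = 7602 + 2D
Σ(formed) = 8×828 + 8×456 = 10272
ΔH = Σ(broken) − Σ(formed) = (7602 + 2D) − (10272) = −2670 + 2D
Setting this equal to −1984 kJ gives 2D = 686, so D = 343 kJ/mol.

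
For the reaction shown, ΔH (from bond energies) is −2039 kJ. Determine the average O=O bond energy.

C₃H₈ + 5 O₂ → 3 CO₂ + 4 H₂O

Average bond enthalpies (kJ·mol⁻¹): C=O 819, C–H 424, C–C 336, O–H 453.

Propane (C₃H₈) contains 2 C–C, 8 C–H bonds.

Let D be the O=O bond energy.
Σ(broken) = 2×336 + 8×424 + 5×D = 4064 + 5D
Σ(formed) = 6×819 + 8×453 = 8538
ΔH = Σ(broken) − Σ(formed) = (4064 + 5D) − (8538) = −4474 + 5D
Setting this equal to −2039 kJ gives 5D = 2435, so D = 487 kJ/mol.

D(O=O) ≈ 487 kJ/mol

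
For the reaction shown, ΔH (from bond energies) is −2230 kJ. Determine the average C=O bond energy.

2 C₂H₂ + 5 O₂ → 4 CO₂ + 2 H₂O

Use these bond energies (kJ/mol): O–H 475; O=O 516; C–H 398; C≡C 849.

D(C=O) ≈ 775 kJ/mol

Let D be the C=O bond energy.
Σ(broken) = 2×849 + 4×398 + 5×516 = 5870
Σ(formed) = 8×D + 4×475 = 1900 + 8D
ΔH = Σ(broken) − Σ(formed) = (5870) − (1900 + 8D) = +3970 − 8D
Setting this equal to −2230 kJ gives 8D = 6200, so D = 775 kJ/mol.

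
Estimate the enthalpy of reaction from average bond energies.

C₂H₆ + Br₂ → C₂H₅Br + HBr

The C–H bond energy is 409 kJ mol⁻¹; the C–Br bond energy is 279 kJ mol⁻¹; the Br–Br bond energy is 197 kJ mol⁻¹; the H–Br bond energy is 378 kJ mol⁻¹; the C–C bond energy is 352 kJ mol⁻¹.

Bonds broken (reactants):
  Br–Br: 1 × 197 = 197
  C–C: 1 × 352 = 352
  C–H: 6 × 409 = 2454
  Σ(broken) = 3003 kJ
Bonds formed (products):
  C–Br: 1 × 279 = 279
  C–C: 1 × 352 = 352
  C–H: 5 × 409 = 2045
  H–Br: 1 × 378 = 378
  Σ(formed) = 3054 kJ
ΔH = Σ(broken) − Σ(formed) = 3003 − 3054 = −51 kJ

ΔH ≈ −51 kJ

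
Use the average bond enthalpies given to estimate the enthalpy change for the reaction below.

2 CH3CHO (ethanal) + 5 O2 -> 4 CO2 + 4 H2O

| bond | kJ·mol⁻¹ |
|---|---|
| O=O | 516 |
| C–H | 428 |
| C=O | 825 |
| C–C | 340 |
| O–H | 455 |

ΔH ≈ −1906 kJ

Bonds broken (reactants):
  C–C: 2 × 340 = 680
  C–H: 8 × 428 = 3424
  C=O: 2 × 825 = 1650
  O=O: 5 × 516 = 2580
  Σ(broken) = 8334 kJ
Bonds formed (products):
  C=O: 8 × 825 = 6600
  O–H: 8 × 455 = 3640
  Σ(formed) = 10240 kJ
ΔH = Σ(broken) − Σ(formed) = 8334 − 10240 = −1906 kJ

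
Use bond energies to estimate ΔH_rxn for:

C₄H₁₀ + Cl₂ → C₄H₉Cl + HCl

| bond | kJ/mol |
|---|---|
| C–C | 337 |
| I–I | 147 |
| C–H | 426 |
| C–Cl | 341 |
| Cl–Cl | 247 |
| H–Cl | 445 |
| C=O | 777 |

ΔH ≈ −113 kJ

Bonds broken (reactants):
  C–C: 3 × 337 = 1011
  C–H: 10 × 426 = 4260
  Cl–Cl: 1 × 247 = 247
  Σ(broken) = 5518 kJ
Bonds formed (products):
  C–C: 3 × 337 = 1011
  C–Cl: 1 × 341 = 341
  C–H: 9 × 426 = 3834
  H–Cl: 1 × 445 = 445
  Σ(formed) = 5631 kJ
ΔH = Σ(broken) − Σ(formed) = 5518 − 5631 = −113 kJ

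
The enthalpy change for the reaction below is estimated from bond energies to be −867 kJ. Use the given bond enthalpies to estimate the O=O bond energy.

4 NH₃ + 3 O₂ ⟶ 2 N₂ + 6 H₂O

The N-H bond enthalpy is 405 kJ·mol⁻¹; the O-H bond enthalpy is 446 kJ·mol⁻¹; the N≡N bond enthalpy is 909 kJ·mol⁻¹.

Let D be the O=O bond energy.
Σ(broken) = 12×405 + 3×D = 4860 + 3D
Σ(formed) = 2×909 + 12×446 = 7170
ΔH = Σ(broken) − Σ(formed) = (4860 + 3D) − (7170) = −2310 + 3D
Setting this equal to −867 kJ gives 3D = 1443, so D = 481 kJ/mol.

D(O=O) ≈ 481 kJ/mol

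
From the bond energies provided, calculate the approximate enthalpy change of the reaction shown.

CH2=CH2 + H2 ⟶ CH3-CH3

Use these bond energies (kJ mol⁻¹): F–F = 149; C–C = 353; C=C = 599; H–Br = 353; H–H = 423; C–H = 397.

ΔH ≈ −125 kJ

Bonds broken (reactants):
  C–H: 4 × 397 = 1588
  C=C: 1 × 599 = 599
  H–H: 1 × 423 = 423
  Σ(broken) = 2610 kJ
Bonds formed (products):
  C–C: 1 × 353 = 353
  C–H: 6 × 397 = 2382
  Σ(formed) = 2735 kJ
ΔH = Σ(broken) − Σ(formed) = 2610 − 2735 = −125 kJ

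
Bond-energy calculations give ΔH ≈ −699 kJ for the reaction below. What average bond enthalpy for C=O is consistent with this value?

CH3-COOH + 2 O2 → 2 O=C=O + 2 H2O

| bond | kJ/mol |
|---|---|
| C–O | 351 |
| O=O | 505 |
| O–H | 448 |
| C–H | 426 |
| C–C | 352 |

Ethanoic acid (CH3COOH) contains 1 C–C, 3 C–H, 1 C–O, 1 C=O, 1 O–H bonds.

D(C=O) ≈ 782 kJ/mol

Let D be the C=O bond energy.
Σ(broken) = 1×352 + 3×426 + 1×351 + 1×D + 1×448 + 2×505 = 3439 + D
Σ(formed) = 4×D + 4×448 = 1792 + 4D
ΔH = Σ(broken) − Σ(formed) = (3439 + D) − (1792 + 4D) = +1647 − 3D
Setting this equal to −699 kJ gives 3D = 2346, so D = 782 kJ/mol.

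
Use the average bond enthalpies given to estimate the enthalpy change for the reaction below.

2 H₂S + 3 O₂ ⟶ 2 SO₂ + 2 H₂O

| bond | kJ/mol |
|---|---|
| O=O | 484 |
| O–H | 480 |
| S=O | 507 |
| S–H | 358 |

Bonds broken (reactants):
  O=O: 3 × 484 = 1452
  S–H: 4 × 358 = 1432
  Σ(broken) = 2884 kJ
Bonds formed (products):
  O–H: 4 × 480 = 1920
  S=O: 4 × 507 = 2028
  Σ(formed) = 3948 kJ
ΔH = Σ(broken) − Σ(formed) = 2884 − 3948 = −1064 kJ

ΔH ≈ −1064 kJ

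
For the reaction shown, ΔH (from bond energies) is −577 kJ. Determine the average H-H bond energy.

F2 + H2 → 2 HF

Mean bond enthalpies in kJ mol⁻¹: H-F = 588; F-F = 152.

D(H-H) ≈ 447 kJ/mol

Let D be the H-H bond energy.
Σ(broken) = 1×152 + 1×D = 152 + D
Σ(formed) = 2×588 = 1176
ΔH = Σ(broken) − Σ(formed) = (152 + D) − (1176) = −1024 + D
Setting this equal to −577 kJ gives D = 447 kJ/mol.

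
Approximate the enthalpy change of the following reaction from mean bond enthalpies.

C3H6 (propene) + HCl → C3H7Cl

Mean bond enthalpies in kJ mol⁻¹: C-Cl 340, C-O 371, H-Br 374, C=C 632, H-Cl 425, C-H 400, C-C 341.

ΔH ≈ −24 kJ

Bonds broken (reactants):
  C-C: 1 × 341 = 341
  C-H: 6 × 400 = 2400
  C=C: 1 × 632 = 632
  H-Cl: 1 × 425 = 425
  Σ(broken) = 3798 kJ
Bonds formed (products):
  C-C: 2 × 341 = 682
  C-Cl: 1 × 340 = 340
  C-H: 7 × 400 = 2800
  Σ(formed) = 3822 kJ
ΔH = Σ(broken) − Σ(formed) = 3798 − 3822 = −24 kJ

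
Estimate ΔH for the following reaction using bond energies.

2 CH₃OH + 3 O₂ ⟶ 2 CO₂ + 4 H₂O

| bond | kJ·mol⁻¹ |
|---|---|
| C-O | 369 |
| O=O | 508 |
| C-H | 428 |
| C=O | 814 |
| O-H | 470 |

ΔH ≈ −1246 kJ

Bonds broken (reactants):
  C-H: 6 × 428 = 2568
  C-O: 2 × 369 = 738
  O-H: 2 × 470 = 940
  O=O: 3 × 508 = 1524
  Σ(broken) = 5770 kJ
Bonds formed (products):
  C=O: 4 × 814 = 3256
  O-H: 8 × 470 = 3760
  Σ(formed) = 7016 kJ
ΔH = Σ(broken) − Σ(formed) = 5770 − 7016 = −1246 kJ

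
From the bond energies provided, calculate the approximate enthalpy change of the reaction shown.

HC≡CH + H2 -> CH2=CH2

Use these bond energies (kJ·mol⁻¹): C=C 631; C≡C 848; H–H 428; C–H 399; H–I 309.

ΔH ≈ −153 kJ

Bonds broken (reactants):
  C≡C: 1 × 848 = 848
  C–H: 2 × 399 = 798
  H–H: 1 × 428 = 428
  Σ(broken) = 2074 kJ
Bonds formed (products):
  C–H: 4 × 399 = 1596
  C=C: 1 × 631 = 631
  Σ(formed) = 2227 kJ
ΔH = Σ(broken) − Σ(formed) = 2074 − 2227 = −153 kJ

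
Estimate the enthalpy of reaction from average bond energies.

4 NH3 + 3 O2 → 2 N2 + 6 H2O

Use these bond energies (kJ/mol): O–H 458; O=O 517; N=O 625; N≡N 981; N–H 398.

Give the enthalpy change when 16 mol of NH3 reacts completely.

Bonds broken (reactants):
  N–H: 12 × 398 = 4776
  O=O: 3 × 517 = 1551
  Σ(broken) = 6327 kJ
Bonds formed (products):
  N≡N: 2 × 981 = 1962
  O–H: 12 × 458 = 5496
  Σ(formed) = 7458 kJ
ΔH = Σ(broken) − Σ(formed) = 6327 − 7458 = −1131 kJ
For 4× the reaction as written: 4 × (−1131) = −4524 kJ

ΔH = −4524 kJ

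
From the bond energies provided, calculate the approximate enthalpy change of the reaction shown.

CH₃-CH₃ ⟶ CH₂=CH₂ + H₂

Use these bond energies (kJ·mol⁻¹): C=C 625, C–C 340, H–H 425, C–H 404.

ΔH ≈ +98 kJ

Bonds broken (reactants):
  C–C: 1 × 340 = 340
  C–H: 6 × 404 = 2424
  Σ(broken) = 2764 kJ
Bonds formed (products):
  C–H: 4 × 404 = 1616
  C=C: 1 × 625 = 625
  H–H: 1 × 425 = 425
  Σ(formed) = 2666 kJ
ΔH = Σ(broken) − Σ(formed) = 2764 − 2666 = +98 kJ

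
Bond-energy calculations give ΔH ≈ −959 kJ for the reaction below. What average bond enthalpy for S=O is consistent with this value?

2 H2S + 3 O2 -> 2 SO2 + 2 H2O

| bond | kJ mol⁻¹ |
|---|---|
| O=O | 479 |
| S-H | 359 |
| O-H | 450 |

D(S=O) ≈ 508 kJ/mol

Let D be the S=O bond energy.
Σ(broken) = 3×479 + 4×359 = 2873
Σ(formed) = 4×450 + 4×D = 1800 + 4D
ΔH = Σ(broken) − Σ(formed) = (2873) − (1800 + 4D) = +1073 − 4D
Setting this equal to −959 kJ gives 4D = 2032, so D = 508 kJ/mol.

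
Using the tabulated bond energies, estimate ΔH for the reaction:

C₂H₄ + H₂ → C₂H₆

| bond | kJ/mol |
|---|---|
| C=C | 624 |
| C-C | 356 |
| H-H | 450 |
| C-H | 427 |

ΔH ≈ −136 kJ

Bonds broken (reactants):
  C-H: 4 × 427 = 1708
  C=C: 1 × 624 = 624
  H-H: 1 × 450 = 450
  Σ(broken) = 2782 kJ
Bonds formed (products):
  C-C: 1 × 356 = 356
  C-H: 6 × 427 = 2562
  Σ(formed) = 2918 kJ
ΔH = Σ(broken) − Σ(formed) = 2782 − 2918 = −136 kJ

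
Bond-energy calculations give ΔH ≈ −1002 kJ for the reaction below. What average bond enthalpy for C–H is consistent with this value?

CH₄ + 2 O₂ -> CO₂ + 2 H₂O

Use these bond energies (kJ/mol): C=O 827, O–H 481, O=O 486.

D(C–H) ≈ 401 kJ/mol

Let D be the C–H bond energy.
Σ(broken) = 4×D + 2×486 = 972 + 4D
Σ(formed) = 2×827 + 4×481 = 3578
ΔH = Σ(broken) − Σ(formed) = (972 + 4D) − (3578) = −2606 + 4D
Setting this equal to −1002 kJ gives 4D = 1604, so D = 401 kJ/mol.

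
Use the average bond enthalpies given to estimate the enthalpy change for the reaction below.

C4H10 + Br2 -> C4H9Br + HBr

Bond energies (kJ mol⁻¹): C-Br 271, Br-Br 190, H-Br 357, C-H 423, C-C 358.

Bonds broken (reactants):
  Br-Br: 1 × 190 = 190
  C-C: 3 × 358 = 1074
  C-H: 10 × 423 = 4230
  Σ(broken) = 5494 kJ
Bonds formed (products):
  C-Br: 1 × 271 = 271
  C-C: 3 × 358 = 1074
  C-H: 9 × 423 = 3807
  H-Br: 1 × 357 = 357
  Σ(formed) = 5509 kJ
ΔH = Σ(broken) − Σ(formed) = 5494 − 5509 = −15 kJ

ΔH ≈ −15 kJ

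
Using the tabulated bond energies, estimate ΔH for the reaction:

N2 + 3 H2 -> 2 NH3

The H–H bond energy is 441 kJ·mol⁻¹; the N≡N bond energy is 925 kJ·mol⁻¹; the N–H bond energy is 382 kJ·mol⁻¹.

Bonds broken (reactants):
  H–H: 3 × 441 = 1323
  N≡N: 1 × 925 = 925
  Σ(broken) = 2248 kJ
Bonds formed (products):
  N–H: 6 × 382 = 2292
  Σ(formed) = 2292 kJ
ΔH = Σ(broken) − Σ(formed) = 2248 − 2292 = −44 kJ

ΔH ≈ −44 kJ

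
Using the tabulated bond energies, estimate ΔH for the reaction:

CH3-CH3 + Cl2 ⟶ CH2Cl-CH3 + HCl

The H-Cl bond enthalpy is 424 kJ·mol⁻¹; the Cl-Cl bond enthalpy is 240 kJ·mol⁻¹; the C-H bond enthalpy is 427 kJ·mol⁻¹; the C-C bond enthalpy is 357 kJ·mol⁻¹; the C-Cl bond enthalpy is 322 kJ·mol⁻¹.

Bonds broken (reactants):
  C-C: 1 × 357 = 357
  C-H: 6 × 427 = 2562
  Cl-Cl: 1 × 240 = 240
  Σ(broken) = 3159 kJ
Bonds formed (products):
  C-C: 1 × 357 = 357
  C-Cl: 1 × 322 = 322
  C-H: 5 × 427 = 2135
  H-Cl: 1 × 424 = 424
  Σ(formed) = 3238 kJ
ΔH = Σ(broken) − Σ(formed) = 3159 − 3238 = −79 kJ

ΔH ≈ −79 kJ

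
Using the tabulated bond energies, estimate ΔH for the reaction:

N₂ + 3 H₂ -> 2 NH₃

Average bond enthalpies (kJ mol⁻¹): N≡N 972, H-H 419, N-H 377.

Bonds broken (reactants):
  H-H: 3 × 419 = 1257
  N≡N: 1 × 972 = 972
  Σ(broken) = 2229 kJ
Bonds formed (products):
  N-H: 6 × 377 = 2262
  Σ(formed) = 2262 kJ
ΔH = Σ(broken) − Σ(formed) = 2229 − 2262 = −33 kJ

ΔH ≈ −33 kJ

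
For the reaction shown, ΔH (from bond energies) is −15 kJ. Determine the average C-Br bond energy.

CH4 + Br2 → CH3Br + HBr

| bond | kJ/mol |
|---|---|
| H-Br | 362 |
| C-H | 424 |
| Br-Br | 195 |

Let D be the C-Br bond energy.
Σ(broken) = 1×195 + 4×424 = 1891
Σ(formed) = 1×D + 3×424 + 1×362 = 1634 + D
ΔH = Σ(broken) − Σ(formed) = (1891) − (1634 + D) = +257 − D
Setting this equal to −15 kJ gives D = 272 kJ/mol.

D(C-Br) ≈ 272 kJ/mol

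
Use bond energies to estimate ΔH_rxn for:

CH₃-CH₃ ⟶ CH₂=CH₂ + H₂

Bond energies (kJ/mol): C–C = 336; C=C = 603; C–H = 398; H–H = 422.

Bonds broken (reactants):
  C–C: 1 × 336 = 336
  C–H: 6 × 398 = 2388
  Σ(broken) = 2724 kJ
Bonds formed (products):
  C–H: 4 × 398 = 1592
  C=C: 1 × 603 = 603
  H–H: 1 × 422 = 422
  Σ(formed) = 2617 kJ
ΔH = Σ(broken) − Σ(formed) = 2724 − 2617 = +107 kJ

ΔH ≈ +107 kJ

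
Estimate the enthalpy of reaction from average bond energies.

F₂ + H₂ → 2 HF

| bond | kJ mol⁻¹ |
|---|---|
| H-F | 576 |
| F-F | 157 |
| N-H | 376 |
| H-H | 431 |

Bonds broken (reactants):
  F-F: 1 × 157 = 157
  H-H: 1 × 431 = 431
  Σ(broken) = 588 kJ
Bonds formed (products):
  H-F: 2 × 576 = 1152
  Σ(formed) = 1152 kJ
ΔH = Σ(broken) − Σ(formed) = 588 − 1152 = −564 kJ

ΔH ≈ −564 kJ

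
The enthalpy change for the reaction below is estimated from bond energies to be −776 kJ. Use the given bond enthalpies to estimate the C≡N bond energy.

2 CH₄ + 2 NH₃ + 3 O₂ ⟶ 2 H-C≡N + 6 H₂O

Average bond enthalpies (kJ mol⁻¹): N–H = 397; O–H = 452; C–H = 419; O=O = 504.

Let D be the C≡N bond energy.
Σ(broken) = 8×419 + 6×397 + 3×504 = 7246
Σ(formed) = 2×D + 2×419 + 12×452 = 6262 + 2D
ΔH = Σ(broken) − Σ(formed) = (7246) − (6262 + 2D) = +984 − 2D
Setting this equal to −776 kJ gives 2D = 1760, so D = 880 kJ/mol.

D(C≡N) ≈ 880 kJ/mol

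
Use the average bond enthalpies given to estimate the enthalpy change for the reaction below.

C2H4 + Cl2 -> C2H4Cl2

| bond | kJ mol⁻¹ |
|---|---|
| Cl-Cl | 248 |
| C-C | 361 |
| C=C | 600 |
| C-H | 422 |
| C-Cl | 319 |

ΔH ≈ −151 kJ

Bonds broken (reactants):
  C-H: 4 × 422 = 1688
  C=C: 1 × 600 = 600
  Cl-Cl: 1 × 248 = 248
  Σ(broken) = 2536 kJ
Bonds formed (products):
  C-C: 1 × 361 = 361
  C-Cl: 2 × 319 = 638
  C-H: 4 × 422 = 1688
  Σ(formed) = 2687 kJ
ΔH = Σ(broken) − Σ(formed) = 2536 − 2687 = −151 kJ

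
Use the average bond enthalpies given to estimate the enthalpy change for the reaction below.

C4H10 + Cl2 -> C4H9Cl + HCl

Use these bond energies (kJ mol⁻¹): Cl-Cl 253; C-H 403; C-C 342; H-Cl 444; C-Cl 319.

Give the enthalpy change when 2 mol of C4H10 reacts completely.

ΔH = −214 kJ

Bonds broken (reactants):
  C-C: 3 × 342 = 1026
  C-H: 10 × 403 = 4030
  Cl-Cl: 1 × 253 = 253
  Σ(broken) = 5309 kJ
Bonds formed (products):
  C-C: 3 × 342 = 1026
  C-Cl: 1 × 319 = 319
  C-H: 9 × 403 = 3627
  H-Cl: 1 × 444 = 444
  Σ(formed) = 5416 kJ
ΔH = Σ(broken) − Σ(formed) = 5309 − 5416 = −107 kJ
For 2× the reaction as written: 2 × (−107) = −214 kJ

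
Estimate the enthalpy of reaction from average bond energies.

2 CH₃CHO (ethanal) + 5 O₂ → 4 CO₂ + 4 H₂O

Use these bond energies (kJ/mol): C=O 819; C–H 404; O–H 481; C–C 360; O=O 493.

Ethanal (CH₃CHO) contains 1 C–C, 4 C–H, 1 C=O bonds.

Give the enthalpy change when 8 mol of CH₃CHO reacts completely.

ΔH = −9380 kJ

Bonds broken (reactants):
  C–C: 2 × 360 = 720
  C–H: 8 × 404 = 3232
  C=O: 2 × 819 = 1638
  O=O: 5 × 493 = 2465
  Σ(broken) = 8055 kJ
Bonds formed (products):
  C=O: 8 × 819 = 6552
  O–H: 8 × 481 = 3848
  Σ(formed) = 10400 kJ
ΔH = Σ(broken) − Σ(formed) = 8055 − 10400 = −2345 kJ
For 4× the reaction as written: 4 × (−2345) = −9380 kJ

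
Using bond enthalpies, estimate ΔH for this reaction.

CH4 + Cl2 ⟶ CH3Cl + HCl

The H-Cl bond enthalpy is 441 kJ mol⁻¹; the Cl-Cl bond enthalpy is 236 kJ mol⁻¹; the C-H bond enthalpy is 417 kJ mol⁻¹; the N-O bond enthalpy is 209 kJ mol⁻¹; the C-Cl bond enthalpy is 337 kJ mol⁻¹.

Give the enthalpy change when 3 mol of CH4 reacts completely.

Bonds broken (reactants):
  C-H: 4 × 417 = 1668
  Cl-Cl: 1 × 236 = 236
  Σ(broken) = 1904 kJ
Bonds formed (products):
  C-Cl: 1 × 337 = 337
  C-H: 3 × 417 = 1251
  H-Cl: 1 × 441 = 441
  Σ(formed) = 2029 kJ
ΔH = Σ(broken) − Σ(formed) = 1904 − 2029 = −125 kJ
For 3× the reaction as written: 3 × (−125) = −375 kJ

ΔH = −375 kJ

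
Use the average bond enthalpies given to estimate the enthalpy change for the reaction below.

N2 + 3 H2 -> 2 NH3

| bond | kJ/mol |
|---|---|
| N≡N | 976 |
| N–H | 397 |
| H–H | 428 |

Bonds broken (reactants):
  H–H: 3 × 428 = 1284
  N≡N: 1 × 976 = 976
  Σ(broken) = 2260 kJ
Bonds formed (products):
  N–H: 6 × 397 = 2382
  Σ(formed) = 2382 kJ
ΔH = Σ(broken) − Σ(formed) = 2260 − 2382 = −122 kJ

ΔH ≈ −122 kJ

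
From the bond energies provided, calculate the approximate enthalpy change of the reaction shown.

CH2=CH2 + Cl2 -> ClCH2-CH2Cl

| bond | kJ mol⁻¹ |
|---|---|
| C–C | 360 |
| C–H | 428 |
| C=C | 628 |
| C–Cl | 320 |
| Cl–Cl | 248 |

ΔH ≈ −124 kJ

Bonds broken (reactants):
  C–H: 4 × 428 = 1712
  C=C: 1 × 628 = 628
  Cl–Cl: 1 × 248 = 248
  Σ(broken) = 2588 kJ
Bonds formed (products):
  C–C: 1 × 360 = 360
  C–Cl: 2 × 320 = 640
  C–H: 4 × 428 = 1712
  Σ(formed) = 2712 kJ
ΔH = Σ(broken) − Σ(formed) = 2588 − 2712 = −124 kJ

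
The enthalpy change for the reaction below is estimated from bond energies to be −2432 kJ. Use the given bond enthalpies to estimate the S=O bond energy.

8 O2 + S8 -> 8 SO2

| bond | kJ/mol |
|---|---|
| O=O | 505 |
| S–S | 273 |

D(S=O) ≈ 541 kJ/mol

Let D be the S=O bond energy.
Σ(broken) = 8×505 + 8×273 = 6224
Σ(formed) = 16×D = 16D
ΔH = Σ(broken) − Σ(formed) = (6224) − (16D) = +6224 − 16D
Setting this equal to −2432 kJ gives 16D = 8656, so D = 541 kJ/mol.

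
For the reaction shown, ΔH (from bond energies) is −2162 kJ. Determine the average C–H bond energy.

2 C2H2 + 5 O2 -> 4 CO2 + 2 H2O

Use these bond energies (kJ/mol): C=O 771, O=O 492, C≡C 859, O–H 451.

Let D be the C–H bond energy.
Σ(broken) = 2×859 + 4×D + 5×492 = 4178 + 4D
Σ(formed) = 8×771 + 4×451 = 7972
ΔH = Σ(broken) − Σ(formed) = (4178 + 4D) − (7972) = −3794 + 4D
Setting this equal to −2162 kJ gives 4D = 1632, so D = 408 kJ/mol.

D(C–H) ≈ 408 kJ/mol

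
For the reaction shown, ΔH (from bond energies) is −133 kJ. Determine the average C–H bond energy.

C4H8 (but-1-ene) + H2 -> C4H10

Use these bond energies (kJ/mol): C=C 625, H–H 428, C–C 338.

Let D be the C–H bond energy.
Σ(broken) = 2×338 + 8×D + 1×625 + 1×428 = 1729 + 8D
Σ(formed) = 3×338 + 10×D = 1014 + 10D
ΔH = Σ(broken) − Σ(formed) = (1729 + 8D) − (1014 + 10D) = +715 − 2D
Setting this equal to −133 kJ gives 2D = 848, so D = 424 kJ/mol.

D(C–H) ≈ 424 kJ/mol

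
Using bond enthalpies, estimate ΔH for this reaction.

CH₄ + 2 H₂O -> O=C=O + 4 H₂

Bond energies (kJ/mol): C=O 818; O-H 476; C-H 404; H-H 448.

ΔH ≈ +92 kJ

Bonds broken (reactants):
  C-H: 4 × 404 = 1616
  O-H: 4 × 476 = 1904
  Σ(broken) = 3520 kJ
Bonds formed (products):
  C=O: 2 × 818 = 1636
  H-H: 4 × 448 = 1792
  Σ(formed) = 3428 kJ
ΔH = Σ(broken) − Σ(formed) = 3520 − 3428 = +92 kJ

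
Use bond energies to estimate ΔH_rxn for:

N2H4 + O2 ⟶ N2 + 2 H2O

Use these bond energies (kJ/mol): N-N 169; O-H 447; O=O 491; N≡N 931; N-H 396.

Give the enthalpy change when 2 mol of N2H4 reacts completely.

Bonds broken (reactants):
  N-H: 4 × 396 = 1584
  N-N: 1 × 169 = 169
  O=O: 1 × 491 = 491
  Σ(broken) = 2244 kJ
Bonds formed (products):
  N≡N: 1 × 931 = 931
  O-H: 4 × 447 = 1788
  Σ(formed) = 2719 kJ
ΔH = Σ(broken) − Σ(formed) = 2244 − 2719 = −475 kJ
For 2× the reaction as written: 2 × (−475) = −950 kJ

ΔH = −950 kJ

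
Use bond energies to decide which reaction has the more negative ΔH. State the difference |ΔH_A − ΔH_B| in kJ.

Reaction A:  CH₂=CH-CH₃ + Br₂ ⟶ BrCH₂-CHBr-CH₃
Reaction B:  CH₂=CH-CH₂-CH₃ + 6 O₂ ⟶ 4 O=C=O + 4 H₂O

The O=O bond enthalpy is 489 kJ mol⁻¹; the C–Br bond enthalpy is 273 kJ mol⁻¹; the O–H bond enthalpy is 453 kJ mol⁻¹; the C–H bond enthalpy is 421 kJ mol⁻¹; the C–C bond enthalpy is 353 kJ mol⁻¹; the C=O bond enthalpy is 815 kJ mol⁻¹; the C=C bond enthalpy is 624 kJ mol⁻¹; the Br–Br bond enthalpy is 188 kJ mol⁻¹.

Reaction A:
  Bonds broken (reactants):
    Br–Br: 1 × 188 = 188
    C–C: 1 × 353 = 353
    C–H: 6 × 421 = 2526
    C=C: 1 × 624 = 624
    Σ(broken) = 3691 kJ
  Bonds formed (products):
    C–Br: 2 × 273 = 546
    C–C: 2 × 353 = 706
    C–H: 6 × 421 = 2526
    Σ(formed) = 3778 kJ
  ΔH_A = 3691 − 3778 = −87 kJ
Reaction B:
  Bonds broken (reactants):
    C–C: 2 × 353 = 706
    C–H: 8 × 421 = 3368
    C=C: 1 × 624 = 624
    O=O: 6 × 489 = 2934
    Σ(broken) = 7632 kJ
  Bonds formed (products):
    C=O: 8 × 815 = 6520
    O–H: 8 × 453 = 3624
    Σ(formed) = 10144 kJ
  ΔH_B = 7632 − 10144 = −2512 kJ
ΔH_A − ΔH_B = +2425 kJ, so reaction B has the more negative ΔH; |ΔH_A − ΔH_B| = 2425 kJ.

Reaction B, by 2425 kJ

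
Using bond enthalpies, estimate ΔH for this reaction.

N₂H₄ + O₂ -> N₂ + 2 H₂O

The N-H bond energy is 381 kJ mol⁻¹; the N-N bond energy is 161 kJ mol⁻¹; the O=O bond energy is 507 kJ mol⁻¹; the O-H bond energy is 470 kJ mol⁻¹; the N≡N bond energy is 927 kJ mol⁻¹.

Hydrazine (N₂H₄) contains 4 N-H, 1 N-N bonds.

Bonds broken (reactants):
  N-H: 4 × 381 = 1524
  N-N: 1 × 161 = 161
  O=O: 1 × 507 = 507
  Σ(broken) = 2192 kJ
Bonds formed (products):
  N≡N: 1 × 927 = 927
  O-H: 4 × 470 = 1880
  Σ(formed) = 2807 kJ
ΔH = Σ(broken) − Σ(formed) = 2192 − 2807 = −615 kJ

ΔH ≈ −615 kJ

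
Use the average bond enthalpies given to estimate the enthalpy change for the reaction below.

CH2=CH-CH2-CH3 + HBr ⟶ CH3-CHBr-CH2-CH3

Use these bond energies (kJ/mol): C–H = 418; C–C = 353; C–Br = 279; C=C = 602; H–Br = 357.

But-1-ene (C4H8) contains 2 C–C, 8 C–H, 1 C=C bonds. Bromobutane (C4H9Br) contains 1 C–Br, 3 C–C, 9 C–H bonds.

ΔH ≈ −91 kJ

Bonds broken (reactants):
  C–C: 2 × 353 = 706
  C–H: 8 × 418 = 3344
  C=C: 1 × 602 = 602
  H–Br: 1 × 357 = 357
  Σ(broken) = 5009 kJ
Bonds formed (products):
  C–Br: 1 × 279 = 279
  C–C: 3 × 353 = 1059
  C–H: 9 × 418 = 3762
  Σ(formed) = 5100 kJ
ΔH = Σ(broken) − Σ(formed) = 5009 − 5100 = −91 kJ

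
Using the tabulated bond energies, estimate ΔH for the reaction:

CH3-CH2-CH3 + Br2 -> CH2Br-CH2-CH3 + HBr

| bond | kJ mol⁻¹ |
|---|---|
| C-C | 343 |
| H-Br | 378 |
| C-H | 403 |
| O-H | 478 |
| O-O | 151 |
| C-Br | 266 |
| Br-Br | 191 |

ΔH ≈ −50 kJ

Bonds broken (reactants):
  Br-Br: 1 × 191 = 191
  C-C: 2 × 343 = 686
  C-H: 8 × 403 = 3224
  Σ(broken) = 4101 kJ
Bonds formed (products):
  C-Br: 1 × 266 = 266
  C-C: 2 × 343 = 686
  C-H: 7 × 403 = 2821
  H-Br: 1 × 378 = 378
  Σ(formed) = 4151 kJ
ΔH = Σ(broken) − Σ(formed) = 4101 − 4151 = −50 kJ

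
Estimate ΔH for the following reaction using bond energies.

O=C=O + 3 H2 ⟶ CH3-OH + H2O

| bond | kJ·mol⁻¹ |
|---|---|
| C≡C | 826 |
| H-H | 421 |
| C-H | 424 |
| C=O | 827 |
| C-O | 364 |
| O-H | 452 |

ΔH ≈ −75 kJ

Bonds broken (reactants):
  C=O: 2 × 827 = 1654
  H-H: 3 × 421 = 1263
  Σ(broken) = 2917 kJ
Bonds formed (products):
  C-H: 3 × 424 = 1272
  C-O: 1 × 364 = 364
  O-H: 3 × 452 = 1356
  Σ(formed) = 2992 kJ
ΔH = Σ(broken) − Σ(formed) = 2917 − 2992 = −75 kJ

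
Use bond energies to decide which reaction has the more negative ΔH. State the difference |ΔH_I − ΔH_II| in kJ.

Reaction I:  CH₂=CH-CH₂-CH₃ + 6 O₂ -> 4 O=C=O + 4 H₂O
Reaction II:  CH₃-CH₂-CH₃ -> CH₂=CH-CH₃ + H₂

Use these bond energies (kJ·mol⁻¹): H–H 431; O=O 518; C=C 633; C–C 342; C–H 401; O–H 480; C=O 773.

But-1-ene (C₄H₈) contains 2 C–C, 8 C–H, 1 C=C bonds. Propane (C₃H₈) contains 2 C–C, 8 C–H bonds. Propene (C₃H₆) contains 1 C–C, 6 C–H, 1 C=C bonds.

Reaction I, by 2471 kJ

Reaction I:
  Bonds broken (reactants):
    C–C: 2 × 342 = 684
    C–H: 8 × 401 = 3208
    C=C: 1 × 633 = 633
    O=O: 6 × 518 = 3108
    Σ(broken) = 7633 kJ
  Bonds formed (products):
    C=O: 8 × 773 = 6184
    O–H: 8 × 480 = 3840
    Σ(formed) = 10024 kJ
  ΔH_I = 7633 − 10024 = −2391 kJ
Reaction II:
  Bonds broken (reactants):
    C–C: 2 × 342 = 684
    C–H: 8 × 401 = 3208
    Σ(broken) = 3892 kJ
  Bonds formed (products):
    C–C: 1 × 342 = 342
    C–H: 6 × 401 = 2406
    C=C: 1 × 633 = 633
    H–H: 1 × 431 = 431
    Σ(formed) = 3812 kJ
  ΔH_II = 3892 − 3812 = +80 kJ
ΔH_I − ΔH_II = −2471 kJ, so reaction I has the more negative ΔH; |ΔH_I − ΔH_II| = 2471 kJ.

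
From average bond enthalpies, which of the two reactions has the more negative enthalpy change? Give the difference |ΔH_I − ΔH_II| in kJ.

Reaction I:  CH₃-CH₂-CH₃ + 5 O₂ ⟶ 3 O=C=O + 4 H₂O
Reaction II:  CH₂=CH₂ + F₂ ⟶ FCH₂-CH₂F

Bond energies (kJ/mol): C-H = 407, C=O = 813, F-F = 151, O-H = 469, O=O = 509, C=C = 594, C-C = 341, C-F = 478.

Reaction I, by 1595 kJ

Reaction I:
  Bonds broken (reactants):
    C-C: 2 × 341 = 682
    C-H: 8 × 407 = 3256
    O=O: 5 × 509 = 2545
    Σ(broken) = 6483 kJ
  Bonds formed (products):
    C=O: 6 × 813 = 4878
    O-H: 8 × 469 = 3752
    Σ(formed) = 8630 kJ
  ΔH_I = 6483 − 8630 = −2147 kJ
Reaction II:
  Bonds broken (reactants):
    C-H: 4 × 407 = 1628
    C=C: 1 × 594 = 594
    F-F: 1 × 151 = 151
    Σ(broken) = 2373 kJ
  Bonds formed (products):
    C-C: 1 × 341 = 341
    C-F: 2 × 478 = 956
    C-H: 4 × 407 = 1628
    Σ(formed) = 2925 kJ
  ΔH_II = 2373 − 2925 = −552 kJ
ΔH_I − ΔH_II = −1595 kJ, so reaction I has the more negative ΔH; |ΔH_I − ΔH_II| = 1595 kJ.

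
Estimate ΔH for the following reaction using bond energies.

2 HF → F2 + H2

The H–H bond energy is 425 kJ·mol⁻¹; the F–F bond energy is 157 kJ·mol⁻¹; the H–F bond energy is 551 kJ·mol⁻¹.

ΔH ≈ +520 kJ

Bonds broken (reactants):
  H–F: 2 × 551 = 1102
  Σ(broken) = 1102 kJ
Bonds formed (products):
  F–F: 1 × 157 = 157
  H–H: 1 × 425 = 425
  Σ(formed) = 582 kJ
ΔH = Σ(broken) − Σ(formed) = 1102 − 582 = +520 kJ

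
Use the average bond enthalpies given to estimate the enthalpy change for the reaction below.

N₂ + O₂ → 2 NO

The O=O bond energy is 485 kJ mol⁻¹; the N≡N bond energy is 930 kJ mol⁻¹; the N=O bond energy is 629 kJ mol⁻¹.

ΔH ≈ +157 kJ

Bonds broken (reactants):
  N≡N: 1 × 930 = 930
  O=O: 1 × 485 = 485
  Σ(broken) = 1415 kJ
Bonds formed (products):
  N=O: 2 × 629 = 1258
  Σ(formed) = 1258 kJ
ΔH = Σ(broken) − Σ(formed) = 1415 − 1258 = +157 kJ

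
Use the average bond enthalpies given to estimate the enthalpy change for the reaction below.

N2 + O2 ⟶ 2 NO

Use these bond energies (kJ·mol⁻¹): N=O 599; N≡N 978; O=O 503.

Bonds broken (reactants):
  N≡N: 1 × 978 = 978
  O=O: 1 × 503 = 503
  Σ(broken) = 1481 kJ
Bonds formed (products):
  N=O: 2 × 599 = 1198
  Σ(formed) = 1198 kJ
ΔH = Σ(broken) − Σ(formed) = 1481 − 1198 = +283 kJ

ΔH ≈ +283 kJ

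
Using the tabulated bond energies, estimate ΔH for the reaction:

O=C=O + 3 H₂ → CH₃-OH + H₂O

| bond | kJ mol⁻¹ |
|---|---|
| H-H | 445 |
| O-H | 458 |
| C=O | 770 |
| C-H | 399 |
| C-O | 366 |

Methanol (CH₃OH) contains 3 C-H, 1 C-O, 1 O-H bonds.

Bonds broken (reactants):
  C=O: 2 × 770 = 1540
  H-H: 3 × 445 = 1335
  Σ(broken) = 2875 kJ
Bonds formed (products):
  C-H: 3 × 399 = 1197
  C-O: 1 × 366 = 366
  O-H: 3 × 458 = 1374
  Σ(formed) = 2937 kJ
ΔH = Σ(broken) − Σ(formed) = 2875 − 2937 = −62 kJ

ΔH ≈ −62 kJ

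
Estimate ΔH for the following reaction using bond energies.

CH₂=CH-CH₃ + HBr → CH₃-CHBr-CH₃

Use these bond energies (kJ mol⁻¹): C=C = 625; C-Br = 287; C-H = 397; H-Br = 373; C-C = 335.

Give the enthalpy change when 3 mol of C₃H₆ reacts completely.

ΔH = −63 kJ

Bonds broken (reactants):
  C-C: 1 × 335 = 335
  C-H: 6 × 397 = 2382
  C=C: 1 × 625 = 625
  H-Br: 1 × 373 = 373
  Σ(broken) = 3715 kJ
Bonds formed (products):
  C-Br: 1 × 287 = 287
  C-C: 2 × 335 = 670
  C-H: 7 × 397 = 2779
  Σ(formed) = 3736 kJ
ΔH = Σ(broken) − Σ(formed) = 3715 − 3736 = −21 kJ
For 3× the reaction as written: 3 × (−21) = −63 kJ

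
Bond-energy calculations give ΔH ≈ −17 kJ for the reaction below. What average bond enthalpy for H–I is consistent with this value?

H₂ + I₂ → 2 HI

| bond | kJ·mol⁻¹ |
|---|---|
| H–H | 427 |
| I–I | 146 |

D(H–I) ≈ 295 kJ/mol

Let D be the H–I bond energy.
Σ(broken) = 1×427 + 1×146 = 573
Σ(formed) = 2×D = 2D
ΔH = Σ(broken) − Σ(formed) = (573) − (2D) = +573 − 2D
Setting this equal to −17 kJ gives 2D = 590, so D = 295 kJ/mol.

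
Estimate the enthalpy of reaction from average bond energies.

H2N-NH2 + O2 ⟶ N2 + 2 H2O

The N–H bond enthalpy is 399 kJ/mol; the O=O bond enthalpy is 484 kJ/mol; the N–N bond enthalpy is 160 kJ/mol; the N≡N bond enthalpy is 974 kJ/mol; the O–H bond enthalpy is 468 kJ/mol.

ΔH ≈ −606 kJ

Bonds broken (reactants):
  N–H: 4 × 399 = 1596
  N–N: 1 × 160 = 160
  O=O: 1 × 484 = 484
  Σ(broken) = 2240 kJ
Bonds formed (products):
  N≡N: 1 × 974 = 974
  O–H: 4 × 468 = 1872
  Σ(formed) = 2846 kJ
ΔH = Σ(broken) − Σ(formed) = 2240 − 2846 = −606 kJ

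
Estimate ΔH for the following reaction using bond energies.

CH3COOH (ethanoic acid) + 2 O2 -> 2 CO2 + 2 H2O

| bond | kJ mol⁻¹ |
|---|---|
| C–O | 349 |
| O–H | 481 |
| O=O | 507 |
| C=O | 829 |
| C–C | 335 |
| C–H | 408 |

Bonds broken (reactants):
  C–C: 1 × 335 = 335
  C–H: 3 × 408 = 1224
  C–O: 1 × 349 = 349
  C=O: 1 × 829 = 829
  O–H: 1 × 481 = 481
  O=O: 2 × 507 = 1014
  Σ(broken) = 4232 kJ
Bonds formed (products):
  C=O: 4 × 829 = 3316
  O–H: 4 × 481 = 1924
  Σ(formed) = 5240 kJ
ΔH = Σ(broken) − Σ(formed) = 4232 − 5240 = −1008 kJ

ΔH ≈ −1008 kJ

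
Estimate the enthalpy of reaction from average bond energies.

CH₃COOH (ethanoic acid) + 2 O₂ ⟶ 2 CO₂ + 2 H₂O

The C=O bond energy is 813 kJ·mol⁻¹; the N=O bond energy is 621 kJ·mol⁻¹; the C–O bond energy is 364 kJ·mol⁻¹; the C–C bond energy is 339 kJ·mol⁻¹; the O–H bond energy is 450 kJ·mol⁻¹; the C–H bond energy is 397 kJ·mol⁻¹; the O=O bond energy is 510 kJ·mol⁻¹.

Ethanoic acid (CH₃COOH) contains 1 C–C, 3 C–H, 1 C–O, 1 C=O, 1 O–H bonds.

ΔH ≈ −875 kJ

Bonds broken (reactants):
  C–C: 1 × 339 = 339
  C–H: 3 × 397 = 1191
  C–O: 1 × 364 = 364
  C=O: 1 × 813 = 813
  O–H: 1 × 450 = 450
  O=O: 2 × 510 = 1020
  Σ(broken) = 4177 kJ
Bonds formed (products):
  C=O: 4 × 813 = 3252
  O–H: 4 × 450 = 1800
  Σ(formed) = 5052 kJ
ΔH = Σ(broken) − Σ(formed) = 4177 − 5052 = −875 kJ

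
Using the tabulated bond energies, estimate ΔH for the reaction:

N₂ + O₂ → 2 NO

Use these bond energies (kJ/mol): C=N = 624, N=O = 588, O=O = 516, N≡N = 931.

ΔH ≈ +271 kJ

Bonds broken (reactants):
  N≡N: 1 × 931 = 931
  O=O: 1 × 516 = 516
  Σ(broken) = 1447 kJ
Bonds formed (products):
  N=O: 2 × 588 = 1176
  Σ(formed) = 1176 kJ
ΔH = Σ(broken) − Σ(formed) = 1447 − 1176 = +271 kJ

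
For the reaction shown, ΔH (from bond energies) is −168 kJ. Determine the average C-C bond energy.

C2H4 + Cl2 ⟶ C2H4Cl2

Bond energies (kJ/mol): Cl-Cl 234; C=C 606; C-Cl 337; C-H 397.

Let D be the C-C bond energy.
Σ(broken) = 4×397 + 1×606 + 1×234 = 2428
Σ(formed) = 1×D + 2×337 + 4×397 = 2262 + D
ΔH = Σ(broken) − Σ(formed) = (2428) − (2262 + D) = +166 − D
Setting this equal to −168 kJ gives D = 334 kJ/mol.

D(C-C) ≈ 334 kJ/mol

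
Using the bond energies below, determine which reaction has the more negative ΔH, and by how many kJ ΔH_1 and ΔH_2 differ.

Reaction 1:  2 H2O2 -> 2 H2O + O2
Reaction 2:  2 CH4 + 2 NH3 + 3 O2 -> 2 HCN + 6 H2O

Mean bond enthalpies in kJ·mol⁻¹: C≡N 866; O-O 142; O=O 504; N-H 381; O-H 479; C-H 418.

Reaction 2, by 954 kJ

Reaction 1:
  Bonds broken (reactants):
    O-H: 4 × 479 = 1916
    O-O: 2 × 142 = 284
    Σ(broken) = 2200 kJ
  Bonds formed (products):
    O-H: 4 × 479 = 1916
    O=O: 1 × 504 = 504
    Σ(formed) = 2420 kJ
  ΔH_1 = 2200 − 2420 = −220 kJ
Reaction 2:
  Bonds broken (reactants):
    C-H: 8 × 418 = 3344
    N-H: 6 × 381 = 2286
    O=O: 3 × 504 = 1512
    Σ(broken) = 7142 kJ
  Bonds formed (products):
    C≡N: 2 × 866 = 1732
    C-H: 2 × 418 = 836
    O-H: 12 × 479 = 5748
    Σ(formed) = 8316 kJ
  ΔH_2 = 7142 − 8316 = −1174 kJ
ΔH_1 − ΔH_2 = +954 kJ, so reaction 2 has the more negative ΔH; |ΔH_1 − ΔH_2| = 954 kJ.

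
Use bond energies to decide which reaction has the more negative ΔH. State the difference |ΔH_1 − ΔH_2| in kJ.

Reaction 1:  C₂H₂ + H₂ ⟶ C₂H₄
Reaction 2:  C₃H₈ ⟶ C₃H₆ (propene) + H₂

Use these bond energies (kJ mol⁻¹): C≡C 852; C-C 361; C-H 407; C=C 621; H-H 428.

Reaction 1, by 281 kJ

Reaction 1:
  Bonds broken (reactants):
    C≡C: 1 × 852 = 852
    C-H: 2 × 407 = 814
    H-H: 1 × 428 = 428
    Σ(broken) = 2094 kJ
  Bonds formed (products):
    C-H: 4 × 407 = 1628
    C=C: 1 × 621 = 621
    Σ(formed) = 2249 kJ
  ΔH_1 = 2094 − 2249 = −155 kJ
Reaction 2:
  Bonds broken (reactants):
    C-C: 2 × 361 = 722
    C-H: 8 × 407 = 3256
    Σ(broken) = 3978 kJ
  Bonds formed (products):
    C-C: 1 × 361 = 361
    C-H: 6 × 407 = 2442
    C=C: 1 × 621 = 621
    H-H: 1 × 428 = 428
    Σ(formed) = 3852 kJ
  ΔH_2 = 3978 − 3852 = +126 kJ
ΔH_1 − ΔH_2 = −281 kJ, so reaction 1 has the more negative ΔH; |ΔH_1 − ΔH_2| = 281 kJ.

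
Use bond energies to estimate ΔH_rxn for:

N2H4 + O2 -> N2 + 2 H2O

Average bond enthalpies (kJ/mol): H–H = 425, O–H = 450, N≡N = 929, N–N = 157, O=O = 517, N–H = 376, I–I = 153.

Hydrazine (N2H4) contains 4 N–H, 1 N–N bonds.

ΔH ≈ −551 kJ

Bonds broken (reactants):
  N–H: 4 × 376 = 1504
  N–N: 1 × 157 = 157
  O=O: 1 × 517 = 517
  Σ(broken) = 2178 kJ
Bonds formed (products):
  N≡N: 1 × 929 = 929
  O–H: 4 × 450 = 1800
  Σ(formed) = 2729 kJ
ΔH = Σ(broken) − Σ(formed) = 2178 − 2729 = −551 kJ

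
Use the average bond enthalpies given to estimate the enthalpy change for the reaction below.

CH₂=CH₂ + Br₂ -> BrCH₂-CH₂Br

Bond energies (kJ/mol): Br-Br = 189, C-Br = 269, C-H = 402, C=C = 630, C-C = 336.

Bonds broken (reactants):
  Br-Br: 1 × 189 = 189
  C-H: 4 × 402 = 1608
  C=C: 1 × 630 = 630
  Σ(broken) = 2427 kJ
Bonds formed (products):
  C-Br: 2 × 269 = 538
  C-C: 1 × 336 = 336
  C-H: 4 × 402 = 1608
  Σ(formed) = 2482 kJ
ΔH = Σ(broken) − Σ(formed) = 2427 − 2482 = −55 kJ

ΔH ≈ −55 kJ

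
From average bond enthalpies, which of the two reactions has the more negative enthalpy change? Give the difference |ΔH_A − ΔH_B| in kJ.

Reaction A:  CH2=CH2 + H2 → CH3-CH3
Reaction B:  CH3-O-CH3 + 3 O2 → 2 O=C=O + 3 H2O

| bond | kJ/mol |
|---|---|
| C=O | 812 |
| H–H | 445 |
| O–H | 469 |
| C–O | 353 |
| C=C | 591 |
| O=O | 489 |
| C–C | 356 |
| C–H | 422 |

Reaction B, by 1193 kJ

Reaction A:
  Bonds broken (reactants):
    C–H: 4 × 422 = 1688
    C=C: 1 × 591 = 591
    H–H: 1 × 445 = 445
    Σ(broken) = 2724 kJ
  Bonds formed (products):
    C–C: 1 × 356 = 356
    C–H: 6 × 422 = 2532
    Σ(formed) = 2888 kJ
  ΔH_A = 2724 − 2888 = −164 kJ
Reaction B:
  Bonds broken (reactants):
    C–H: 6 × 422 = 2532
    C–O: 2 × 353 = 706
    O=O: 3 × 489 = 1467
    Σ(broken) = 4705 kJ
  Bonds formed (products):
    C=O: 4 × 812 = 3248
    O–H: 6 × 469 = 2814
    Σ(formed) = 6062 kJ
  ΔH_B = 4705 − 6062 = −1357 kJ
ΔH_A − ΔH_B = +1193 kJ, so reaction B has the more negative ΔH; |ΔH_A − ΔH_B| = 1193 kJ.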